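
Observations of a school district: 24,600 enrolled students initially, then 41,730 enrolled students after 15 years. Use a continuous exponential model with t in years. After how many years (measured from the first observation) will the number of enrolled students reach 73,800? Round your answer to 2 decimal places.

r = ln(41730/24600) / 15 ≈ 0.035232 per year
t = ln(73800/24600) / r = 1.09861 / 0.035232 ≈ 31.183

t ≈ 31.18 years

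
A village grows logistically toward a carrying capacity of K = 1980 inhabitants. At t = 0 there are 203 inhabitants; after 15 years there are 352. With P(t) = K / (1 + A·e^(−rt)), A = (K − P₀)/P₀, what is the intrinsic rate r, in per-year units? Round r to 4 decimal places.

A = (1980 − 203)/203 = 8.75369
352 = 1980/(1 + 8.75369·e^(−r·15)) → e^(−15r) = (5.625 − 1)/8.75369 = 0.528348
r = −ln(0.528348)/15 = 0.638/15

r ≈ 0.0425 per year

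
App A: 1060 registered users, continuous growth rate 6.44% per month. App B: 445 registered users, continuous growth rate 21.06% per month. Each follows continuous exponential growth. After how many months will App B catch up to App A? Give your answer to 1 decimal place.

t ≈ 5.9 months

1060·e^(0.0644t) = 445·e^(0.2106t)
1060/445 = e^((0.2106 − 0.0644)t) → ln(2.38202) = 0.1462·t
t = 0.86795 / 0.1462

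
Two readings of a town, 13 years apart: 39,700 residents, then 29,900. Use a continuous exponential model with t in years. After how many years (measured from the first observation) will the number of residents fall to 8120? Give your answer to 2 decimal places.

t ≈ 72.78 years

r = ln(29900/39700) / 13 ≈ -0.021807 per year
t = ln(8120/39700) / r = -1.58702 / -0.021807 ≈ 72.775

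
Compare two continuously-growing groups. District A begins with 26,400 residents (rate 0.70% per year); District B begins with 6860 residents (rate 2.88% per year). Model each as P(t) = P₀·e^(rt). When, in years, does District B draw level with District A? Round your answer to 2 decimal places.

t ≈ 61.82 years

26400·e^(0.007t) = 6860·e^(0.0288t)
26400/6860 = e^((0.0288 − 0.007)t) → ln(3.8484) = 0.0218·t
t = 1.34766 / 0.0218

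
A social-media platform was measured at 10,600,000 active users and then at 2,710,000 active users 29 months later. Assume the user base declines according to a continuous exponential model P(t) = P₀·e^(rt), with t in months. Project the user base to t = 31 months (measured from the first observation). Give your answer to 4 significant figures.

r = ln(2710000/10600000) / 29 ≈ -0.047031 per month
P(31) = 10600000 · e^(-0.047031·31) = 10600000 · 0.23271 ≈ 2466712.26

≈ 2,467,000 active users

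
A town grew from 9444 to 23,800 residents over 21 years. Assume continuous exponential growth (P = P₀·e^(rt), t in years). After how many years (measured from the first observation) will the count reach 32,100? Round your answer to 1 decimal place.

r = ln(23800/9444) / 21 ≈ 0.044015 per year
t = ln(32100/9444) / r = 1.22348 / 0.044015 ≈ 27.797

t ≈ 27.8 years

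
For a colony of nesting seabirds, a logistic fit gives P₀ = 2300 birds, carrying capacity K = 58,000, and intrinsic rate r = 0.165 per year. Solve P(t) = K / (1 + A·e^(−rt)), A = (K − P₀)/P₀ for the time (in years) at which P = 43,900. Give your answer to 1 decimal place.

t ≈ 26.2 years

A = (58000 − 2300)/2300 = 24.21739
43900 = 58000/(1 + 24.21739·e^(−0.165t)) → 1 + 24.21739·e^(−0.165t) = 1.32118
e^(−0.165t) = 0.013263 → t = ln(75.40025)/0.165 = 4.32281/0.165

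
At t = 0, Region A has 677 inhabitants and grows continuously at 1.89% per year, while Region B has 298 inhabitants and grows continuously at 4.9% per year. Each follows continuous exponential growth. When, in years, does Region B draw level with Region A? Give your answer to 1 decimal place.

677·e^(0.0189t) = 298·e^(0.049t)
677/298 = e^((0.049 − 0.0189)t) → ln(2.27181) = 0.0301·t
t = 0.82058 / 0.0301

t ≈ 27.3 years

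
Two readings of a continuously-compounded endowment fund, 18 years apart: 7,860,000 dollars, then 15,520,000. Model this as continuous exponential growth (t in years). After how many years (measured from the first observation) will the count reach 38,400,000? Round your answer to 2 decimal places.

r = ln(15520000/7860000) / 18 ≈ 0.037797 per year
t = ln(38400000/7860000) / r = 1.58627 / 0.037797 ≈ 41.968

t ≈ 41.97 years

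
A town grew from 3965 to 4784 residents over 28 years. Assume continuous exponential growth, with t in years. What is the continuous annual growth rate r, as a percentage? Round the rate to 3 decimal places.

4784 = 3965 · e^(r·28)
e^(28r) = 4784/3965 = 1.20656
r = ln(1.20656) / 28 = 0.18777 / 28

r ≈ 0.671% per year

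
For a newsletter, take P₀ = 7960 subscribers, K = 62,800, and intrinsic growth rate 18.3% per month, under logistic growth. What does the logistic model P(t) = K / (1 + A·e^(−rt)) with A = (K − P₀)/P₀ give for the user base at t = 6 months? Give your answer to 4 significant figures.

≈ 19,040 subscribers

A = (62800 − 7960)/7960 = 6.88945
P(6) = 62800 / (1 + 6.88945·e^(−0.183·6)) = 62800 / (1 + 6.88945·0.333537)
= 62800 / 3.29789 ≈ 19042.48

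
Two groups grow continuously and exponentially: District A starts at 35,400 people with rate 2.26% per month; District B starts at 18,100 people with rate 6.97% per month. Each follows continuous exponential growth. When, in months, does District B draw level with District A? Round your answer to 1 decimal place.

t ≈ 14.2 months

35400·e^(0.0226t) = 18100·e^(0.0697t)
35400/18100 = e^((0.0697 − 0.0226)t) → ln(1.9558) = 0.0471·t
t = 0.6708 / 0.0471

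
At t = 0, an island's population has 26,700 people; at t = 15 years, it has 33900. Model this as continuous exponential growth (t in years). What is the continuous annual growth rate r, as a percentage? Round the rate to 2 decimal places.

r ≈ 1.59% per year

33900 = 26700 · e^(r·15)
e^(15r) = 33900/26700 = 1.26966
r = ln(1.26966) / 15 = 0.23875 / 15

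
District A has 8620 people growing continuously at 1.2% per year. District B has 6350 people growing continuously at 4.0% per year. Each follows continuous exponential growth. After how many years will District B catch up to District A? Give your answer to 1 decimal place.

8620·e^(0.012t) = 6350·e^(0.04t)
8620/6350 = e^((0.04 − 0.012)t) → ln(1.35748) = 0.028·t
t = 0.30563 / 0.028

t ≈ 10.9 years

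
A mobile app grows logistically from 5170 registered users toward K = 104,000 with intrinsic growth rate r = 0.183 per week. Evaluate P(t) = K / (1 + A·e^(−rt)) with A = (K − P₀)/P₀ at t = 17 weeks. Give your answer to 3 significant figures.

≈ 56,200 registered users

A = (104000 − 5170)/5170 = 19.11605
P(17) = 104000 / (1 + 19.11605·e^(−0.183·17)) = 104000 / (1 + 19.11605·0.044556)
= 104000 / 1.85174 ≈ 56163.33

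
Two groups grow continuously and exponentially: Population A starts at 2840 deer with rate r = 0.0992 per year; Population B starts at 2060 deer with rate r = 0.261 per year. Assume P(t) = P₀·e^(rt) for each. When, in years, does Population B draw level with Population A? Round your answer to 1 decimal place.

t ≈ 2.0 years

2840·e^(0.0992t) = 2060·e^(0.261t)
2840/2060 = e^((0.261 − 0.0992)t) → ln(1.37864) = 0.1618·t
t = 0.3211 / 0.1618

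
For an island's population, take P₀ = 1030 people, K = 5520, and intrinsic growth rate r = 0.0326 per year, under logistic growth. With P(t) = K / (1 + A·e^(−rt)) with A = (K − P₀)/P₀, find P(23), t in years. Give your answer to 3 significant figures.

A = (5520 − 1030)/1030 = 4.35922
P(23) = 5520 / (1 + 4.35922·e^(−0.0326·23)) = 5520 / (1 + 4.35922·0.472461)
= 5520 / 3.05956 ≈ 1804.18

≈ 1,800 people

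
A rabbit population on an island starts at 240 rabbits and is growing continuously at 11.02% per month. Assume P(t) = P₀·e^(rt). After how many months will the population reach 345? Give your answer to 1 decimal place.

t ≈ 3.3 months

345 = 240 · e^(0.1102·t)
t = ln(345/240) / 0.1102 = ln(1.4375) / 0.1102 = 0.36291 / 0.1102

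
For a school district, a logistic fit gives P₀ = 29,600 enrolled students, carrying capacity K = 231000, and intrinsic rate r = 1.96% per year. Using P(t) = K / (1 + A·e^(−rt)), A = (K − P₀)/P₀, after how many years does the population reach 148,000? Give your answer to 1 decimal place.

A = (231000 − 29600)/29600 = 6.80405
148000 = 231000/(1 + 6.80405·e^(−0.0196t)) → 1 + 6.80405·e^(−0.0196t) = 1.56081
e^(−0.0196t) = 0.082423 → t = ln(12.13253)/0.0196 = 2.49589/0.0196

t ≈ 127.3 years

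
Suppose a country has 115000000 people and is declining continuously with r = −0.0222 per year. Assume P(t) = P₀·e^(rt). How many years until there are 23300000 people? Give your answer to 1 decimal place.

23300000 = 115000000 · e^(-0.0222·t)
t = ln(23300000/115000000) / -0.0222 = ln(0.20261) / -0.0222 = -1.59648 / -0.0222

t ≈ 71.9 years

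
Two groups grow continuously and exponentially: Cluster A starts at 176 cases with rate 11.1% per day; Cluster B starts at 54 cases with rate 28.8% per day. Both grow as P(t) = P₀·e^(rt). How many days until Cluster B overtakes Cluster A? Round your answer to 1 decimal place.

t ≈ 6.7 days

176·e^(0.111t) = 54·e^(0.288t)
176/54 = e^((0.288 − 0.111)t) → ln(3.25926) = 0.177·t
t = 1.1815 / 0.177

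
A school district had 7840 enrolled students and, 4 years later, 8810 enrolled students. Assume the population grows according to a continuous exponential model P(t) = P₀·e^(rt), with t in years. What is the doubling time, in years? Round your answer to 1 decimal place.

r = ln(8810/7840) / 4 = ln(1.12372) / 4 ≈ 0.029162 per year
doubling time = ln 2 / |r| = 0.69315 / 0.029162

doubling time ≈ 23.8 years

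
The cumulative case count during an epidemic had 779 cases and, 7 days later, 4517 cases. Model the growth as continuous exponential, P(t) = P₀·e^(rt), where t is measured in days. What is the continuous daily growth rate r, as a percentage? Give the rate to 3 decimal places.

r ≈ 25.108% per day

4517 = 779 · e^(r·7)
e^(7r) = 4517/779 = 5.79846
r = ln(5.79846) / 7 = 1.75759 / 7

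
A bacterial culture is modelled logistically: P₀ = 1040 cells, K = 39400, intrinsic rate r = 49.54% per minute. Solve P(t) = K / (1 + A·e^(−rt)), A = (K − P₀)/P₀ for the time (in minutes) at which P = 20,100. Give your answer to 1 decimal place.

A = (39400 − 1040)/1040 = 36.88462
20100 = 39400/(1 + 36.88462·e^(−0.4954t)) → 1 + 36.88462·e^(−0.4954t) = 1.9602
e^(−0.4954t) = 0.026033 → t = ln(38.41351)/0.4954 = 3.64841/0.4954

t ≈ 7.4 minutes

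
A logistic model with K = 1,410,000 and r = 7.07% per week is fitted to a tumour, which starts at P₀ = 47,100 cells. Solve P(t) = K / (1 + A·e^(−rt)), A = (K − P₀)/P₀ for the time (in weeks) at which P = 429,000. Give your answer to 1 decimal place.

A = (1410000 − 47100)/47100 = 28.93631
429000 = 1410000/(1 + 28.93631·e^(−0.0707t)) → 1 + 28.93631·e^(−0.0707t) = 3.28671
e^(−0.0707t) = 0.079026 → t = ln(12.6541)/0.0707 = 2.53798/0.0707

t ≈ 35.9 weeks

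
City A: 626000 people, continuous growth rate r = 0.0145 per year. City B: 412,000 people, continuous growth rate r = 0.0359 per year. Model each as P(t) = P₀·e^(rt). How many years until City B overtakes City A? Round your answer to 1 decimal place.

t ≈ 19.5 years

626000·e^(0.0145t) = 412000·e^(0.0359t)
626000/412000 = e^((0.0359 − 0.0145)t) → ln(1.51942) = 0.0214·t
t = 0.41833 / 0.0214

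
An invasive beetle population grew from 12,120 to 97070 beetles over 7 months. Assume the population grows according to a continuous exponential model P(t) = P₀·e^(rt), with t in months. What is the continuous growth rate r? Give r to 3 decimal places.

r ≈ 0.297 per month

97070 = 12120 · e^(r·7)
e^(7r) = 97070/12120 = 8.00908
r = ln(8.00908) / 7 = 2.08058 / 7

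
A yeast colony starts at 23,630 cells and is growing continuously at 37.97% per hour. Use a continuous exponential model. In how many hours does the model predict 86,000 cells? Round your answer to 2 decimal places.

t ≈ 3.40 hours

86000 = 23630 · e^(0.3797·t)
t = ln(86000/23630) / 0.3797 = ln(3.63944) / 0.3797 = 1.29183 / 0.3797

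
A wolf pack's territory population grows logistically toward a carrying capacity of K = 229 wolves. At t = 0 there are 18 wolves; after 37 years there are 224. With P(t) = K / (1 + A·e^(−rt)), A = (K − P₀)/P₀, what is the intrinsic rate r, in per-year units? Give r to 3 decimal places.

r ≈ 0.169 per year

A = (229 − 18)/18 = 11.72222
224 = 229/(1 + 11.72222·e^(−r·37)) → e^(−37r) = (1.02232 − 1)/11.72222 = 0.001904
r = −ln(0.001904)/37 = 6.26369/37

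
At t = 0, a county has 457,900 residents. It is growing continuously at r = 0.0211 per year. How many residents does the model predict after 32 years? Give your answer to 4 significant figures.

P(32) = 457900 · e^(0.0211·32) = 457900 · e^(0.6752)
= 457900 · 1.96443 ≈ 899510.58

≈ 899,500 residents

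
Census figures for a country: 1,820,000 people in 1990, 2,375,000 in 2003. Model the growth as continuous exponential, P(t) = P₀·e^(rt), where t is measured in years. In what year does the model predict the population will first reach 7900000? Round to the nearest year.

r = ln(2375000/1820000) / 13 = 0.26616/13 ≈ 0.020474 per year
t = ln(7900000/1820000) / r = 1.46803/0.020474 ≈ 71.7 years after 1990

year 2062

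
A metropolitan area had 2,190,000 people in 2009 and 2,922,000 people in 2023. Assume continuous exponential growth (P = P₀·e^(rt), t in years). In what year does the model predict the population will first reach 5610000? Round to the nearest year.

r = ln(2922000/2190000) / 14 = 0.28837/14 ≈ 0.020598 per year
t = ln(5610000/2190000) / r = 0.94065/0.020598 ≈ 45.67 years after 2009

year 2055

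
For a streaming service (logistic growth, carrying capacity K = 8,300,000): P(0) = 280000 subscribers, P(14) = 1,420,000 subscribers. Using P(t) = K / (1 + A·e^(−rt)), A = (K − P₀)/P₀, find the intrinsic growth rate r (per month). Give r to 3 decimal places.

A = (8300000 − 280000)/280000 = 28.64286
1420000 = 8300000/(1 + 28.64286·e^(−r·14)) → e^(−14r) = (5.84507 − 1)/28.64286 = 0.169155
r = −ln(0.169155)/14 = 1.77694/14

r ≈ 0.127 per month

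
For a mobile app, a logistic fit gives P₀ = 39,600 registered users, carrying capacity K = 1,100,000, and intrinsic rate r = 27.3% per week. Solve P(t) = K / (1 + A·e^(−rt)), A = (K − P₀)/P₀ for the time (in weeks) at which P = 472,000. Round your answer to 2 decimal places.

t ≈ 11.00 weeks

A = (1100000 − 39600)/39600 = 26.77778
472000 = 1100000/(1 + 26.77778·e^(−0.273t)) → 1 + 26.77778·e^(−0.273t) = 2.33051
e^(−0.273t) = 0.049687 → t = ln(20.12597)/0.273 = 3.00201/0.273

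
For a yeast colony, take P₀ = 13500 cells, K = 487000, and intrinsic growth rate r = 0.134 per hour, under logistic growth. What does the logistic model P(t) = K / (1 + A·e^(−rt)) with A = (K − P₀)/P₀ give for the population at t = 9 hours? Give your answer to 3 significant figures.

≈ 42,300 cells

A = (487000 − 13500)/13500 = 35.07407
P(9) = 487000 / (1 + 35.07407·e^(−0.134·9)) = 487000 / (1 + 35.07407·0.299392)
= 487000 / 11.50091 ≈ 42344.46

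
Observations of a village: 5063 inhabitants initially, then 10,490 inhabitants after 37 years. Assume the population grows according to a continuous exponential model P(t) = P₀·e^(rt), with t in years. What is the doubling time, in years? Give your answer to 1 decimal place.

r = ln(10490/5063) / 37 = ln(2.07189) / 37 ≈ 0.019688 per year
doubling time = ln 2 / |r| = 0.69315 / 0.019688

doubling time ≈ 35.2 years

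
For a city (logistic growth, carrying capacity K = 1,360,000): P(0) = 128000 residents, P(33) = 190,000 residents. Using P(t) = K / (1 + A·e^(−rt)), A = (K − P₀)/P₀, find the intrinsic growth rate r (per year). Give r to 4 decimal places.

A = (1360000 − 128000)/128000 = 9.625
190000 = 1360000/(1 + 9.625·e^(−r·33)) → e^(−33r) = (7.15789 − 1)/9.625 = 0.639781
r = −ln(0.639781)/33 = 0.44663/33

r ≈ 0.0135 per year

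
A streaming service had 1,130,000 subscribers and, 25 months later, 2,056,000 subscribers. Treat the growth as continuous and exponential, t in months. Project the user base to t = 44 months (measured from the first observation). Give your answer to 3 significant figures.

≈ 3,240,000 subscribers

r = ln(2056000/1130000) / 25 ≈ 0.023942 per month
P(44) = 1130000 · e^(0.023942·44) = 1130000 · 2.86749 ≈ 3240268.93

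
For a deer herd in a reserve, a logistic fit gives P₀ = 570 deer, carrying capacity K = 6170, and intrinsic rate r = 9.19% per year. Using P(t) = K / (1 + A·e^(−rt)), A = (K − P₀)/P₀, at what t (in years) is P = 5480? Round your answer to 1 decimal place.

t ≈ 47.4 years

A = (6170 − 570)/570 = 9.82456
5480 = 6170/(1 + 9.82456·e^(−0.0919t)) → 1 + 9.82456·e^(−0.0919t) = 1.12591
e^(−0.0919t) = 0.012816 → t = ln(78.02695)/0.0919 = 4.35705/0.0919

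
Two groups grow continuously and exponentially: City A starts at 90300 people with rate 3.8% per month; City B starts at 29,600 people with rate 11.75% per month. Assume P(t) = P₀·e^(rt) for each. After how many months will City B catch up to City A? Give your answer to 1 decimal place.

90300·e^(0.038t) = 29600·e^(0.1175t)
90300/29600 = e^((0.1175 − 0.038)t) → ln(3.05068) = 0.0795·t
t = 1.11536 / 0.0795

t ≈ 14.0 months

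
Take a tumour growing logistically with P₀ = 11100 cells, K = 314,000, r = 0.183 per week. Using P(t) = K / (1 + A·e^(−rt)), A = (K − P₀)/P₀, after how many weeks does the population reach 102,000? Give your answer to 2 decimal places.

A = (314000 − 11100)/11100 = 27.28829
102000 = 314000/(1 + 27.28829·e^(−0.183t)) → 1 + 27.28829·e^(−0.183t) = 3.07843
e^(−0.183t) = 0.076166 → t = ln(13.12927)/0.183 = 2.57484/0.183

t ≈ 14.07 weeks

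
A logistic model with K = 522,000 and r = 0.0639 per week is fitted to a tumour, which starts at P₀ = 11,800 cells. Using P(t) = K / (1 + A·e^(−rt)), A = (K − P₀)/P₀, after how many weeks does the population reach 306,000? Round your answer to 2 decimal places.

A = (522000 − 11800)/11800 = 43.23729
306000 = 522000/(1 + 43.23729·e^(−0.0639t)) → 1 + 43.23729·e^(−0.0639t) = 1.70588
e^(−0.0639t) = 0.016326 → t = ln(61.25282)/0.0639 = 4.11501/0.0639

t ≈ 64.40 weeks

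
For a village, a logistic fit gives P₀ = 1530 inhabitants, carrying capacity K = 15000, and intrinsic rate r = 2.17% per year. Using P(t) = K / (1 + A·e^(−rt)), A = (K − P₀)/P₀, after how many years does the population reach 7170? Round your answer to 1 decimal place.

A = (15000 − 1530)/1530 = 8.80392
7170 = 15000/(1 + 8.80392·e^(−0.0217t)) → 1 + 8.80392·e^(−0.0217t) = 2.09205
e^(−0.0217t) = 0.124041 → t = ln(8.06183)/0.0217 = 2.08714/0.0217

t ≈ 96.2 years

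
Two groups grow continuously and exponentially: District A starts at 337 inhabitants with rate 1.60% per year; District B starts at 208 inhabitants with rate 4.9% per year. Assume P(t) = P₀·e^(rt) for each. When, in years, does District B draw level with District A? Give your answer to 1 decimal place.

t ≈ 14.6 years

337·e^(0.016t) = 208·e^(0.049t)
337/208 = e^((0.049 − 0.016)t) → ln(1.62019) = 0.033·t
t = 0.48254 / 0.033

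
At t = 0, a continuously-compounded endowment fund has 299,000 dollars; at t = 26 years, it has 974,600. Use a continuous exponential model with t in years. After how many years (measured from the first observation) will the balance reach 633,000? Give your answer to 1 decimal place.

t ≈ 16.5 years

r = ln(974600/299000) / 26 ≈ 0.045446 per year
t = ln(633000/299000) / r = 0.75003 / 0.045446 ≈ 16.504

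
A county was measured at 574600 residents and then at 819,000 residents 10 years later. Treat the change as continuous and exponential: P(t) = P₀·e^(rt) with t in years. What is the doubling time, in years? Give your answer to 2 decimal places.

doubling time ≈ 19.56 years

r = ln(819000/574600) / 10 = ln(1.42534) / 10 ≈ 0.035441 per year
doubling time = ln 2 / |r| = 0.69315 / 0.035441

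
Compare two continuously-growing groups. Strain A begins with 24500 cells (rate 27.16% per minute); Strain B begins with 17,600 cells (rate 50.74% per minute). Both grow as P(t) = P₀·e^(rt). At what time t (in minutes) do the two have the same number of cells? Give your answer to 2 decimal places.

t ≈ 1.40 minutes

24500·e^(0.2716t) = 17600·e^(0.5074t)
24500/17600 = e^((0.5074 − 0.2716)t) → ln(1.39205) = 0.2358·t
t = 0.33077 / 0.2358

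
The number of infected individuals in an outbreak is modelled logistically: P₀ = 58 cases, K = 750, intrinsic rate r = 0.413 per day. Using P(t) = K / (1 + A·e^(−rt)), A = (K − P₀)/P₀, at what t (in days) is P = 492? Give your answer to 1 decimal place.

A = (750 − 58)/58 = 11.93103
492 = 750/(1 + 11.93103·e^(−0.413t)) → 1 + 11.93103·e^(−0.413t) = 1.52439
e^(−0.413t) = 0.043952 → t = ln(22.75221)/0.413 = 3.12466/0.413

t ≈ 7.6 days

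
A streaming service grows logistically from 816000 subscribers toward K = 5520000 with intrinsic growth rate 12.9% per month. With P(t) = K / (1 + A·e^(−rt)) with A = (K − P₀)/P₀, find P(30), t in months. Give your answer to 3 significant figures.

≈ 4,930,000 subscribers

A = (5520000 − 816000)/816000 = 5.76471
P(30) = 5520000 / (1 + 5.76471·e^(−0.129·30)) = 5520000 / (1 + 5.76471·0.020858)
= 5520000 / 1.12024 ≈ 4927505.13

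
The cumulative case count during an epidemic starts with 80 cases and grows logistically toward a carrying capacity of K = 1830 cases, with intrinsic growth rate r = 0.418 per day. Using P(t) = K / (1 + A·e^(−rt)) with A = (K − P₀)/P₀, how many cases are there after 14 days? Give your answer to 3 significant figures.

A = (1830 − 80)/80 = 21.875
P(14) = 1830 / (1 + 21.875·e^(−0.418·14)) = 1830 / (1 + 21.875·0.002874)
= 1830 / 1.06287 ≈ 1721.75

≈ 1,720 cases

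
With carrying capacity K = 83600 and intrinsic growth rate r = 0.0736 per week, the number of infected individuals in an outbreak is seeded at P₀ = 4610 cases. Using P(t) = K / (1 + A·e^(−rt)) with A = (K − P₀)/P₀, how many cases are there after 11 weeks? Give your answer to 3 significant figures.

≈ 9,690 cases

A = (83600 − 4610)/4610 = 17.13449
P(11) = 83600 / (1 + 17.13449·e^(−0.0736·11)) = 83600 / (1 + 17.13449·0.445036)
= 83600 / 8.62547 ≈ 9692.23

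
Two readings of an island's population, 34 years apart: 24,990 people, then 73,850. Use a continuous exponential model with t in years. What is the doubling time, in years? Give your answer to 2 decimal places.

r = ln(73850/24990) / 34 = ln(2.95518) / 34 ≈ 0.031869 per year
doubling time = ln 2 / |r| = 0.69315 / 0.031869

doubling time ≈ 21.75 years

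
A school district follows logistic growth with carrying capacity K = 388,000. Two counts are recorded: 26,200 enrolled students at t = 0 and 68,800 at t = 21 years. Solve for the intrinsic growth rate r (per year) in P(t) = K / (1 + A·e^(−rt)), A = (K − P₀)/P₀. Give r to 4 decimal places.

A = (388000 − 26200)/26200 = 13.80916
68800 = 388000/(1 + 13.80916·e^(−r·21)) → e^(−21r) = (5.63953 − 1)/13.80916 = 0.335975
r = −ln(0.335975)/21 = 1.09072/21

r ≈ 0.0519 per year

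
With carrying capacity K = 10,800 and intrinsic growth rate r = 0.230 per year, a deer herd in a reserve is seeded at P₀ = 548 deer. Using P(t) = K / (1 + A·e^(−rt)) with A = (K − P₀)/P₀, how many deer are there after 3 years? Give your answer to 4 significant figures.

≈ 1,040 deer

A = (10800 − 548)/548 = 18.70803
P(3) = 10800 / (1 + 18.70803·e^(−0.23·3)) = 10800 / (1 + 18.70803·0.501576)
= 10800 / 10.3835 ≈ 1040.11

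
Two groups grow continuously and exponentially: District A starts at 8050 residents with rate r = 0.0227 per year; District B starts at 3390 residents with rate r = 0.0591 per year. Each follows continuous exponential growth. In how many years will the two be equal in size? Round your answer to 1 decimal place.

8050·e^(0.0227t) = 3390·e^(0.0591t)
8050/3390 = e^((0.0591 − 0.0227)t) → ln(2.37463) = 0.0364·t
t = 0.86484 / 0.0364

t ≈ 23.8 years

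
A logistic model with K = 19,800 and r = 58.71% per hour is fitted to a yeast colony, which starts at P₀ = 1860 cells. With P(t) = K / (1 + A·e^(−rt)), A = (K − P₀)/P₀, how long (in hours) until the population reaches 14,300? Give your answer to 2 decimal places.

A = (19800 − 1860)/1860 = 9.64516
14300 = 19800/(1 + 9.64516·e^(−0.5871t)) → 1 + 9.64516·e^(−0.5871t) = 1.38462
e^(−0.5871t) = 0.039877 → t = ln(25.07742)/0.5871 = 3.22197/0.5871

t ≈ 5.49 hours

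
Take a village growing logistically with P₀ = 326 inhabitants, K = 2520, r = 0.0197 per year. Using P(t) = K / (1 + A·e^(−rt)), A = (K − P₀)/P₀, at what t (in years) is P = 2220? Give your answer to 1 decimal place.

t ≈ 198.4 years

A = (2520 − 326)/326 = 6.73006
2220 = 2520/(1 + 6.73006·e^(−0.0197t)) → 1 + 6.73006·e^(−0.0197t) = 1.13514
e^(−0.0197t) = 0.020079 → t = ln(49.80245)/0.0197 = 3.90806/0.0197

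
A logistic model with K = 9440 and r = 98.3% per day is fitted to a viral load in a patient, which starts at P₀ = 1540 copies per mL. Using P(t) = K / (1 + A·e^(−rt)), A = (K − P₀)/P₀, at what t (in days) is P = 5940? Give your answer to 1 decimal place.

t ≈ 2.2 days

A = (9440 − 1540)/1540 = 5.12987
5940 = 9440/(1 + 5.12987·e^(−0.983t)) → 1 + 5.12987·e^(−0.983t) = 1.58923
e^(−0.983t) = 0.114862 → t = ln(8.70612)/0.983 = 2.16403/0.983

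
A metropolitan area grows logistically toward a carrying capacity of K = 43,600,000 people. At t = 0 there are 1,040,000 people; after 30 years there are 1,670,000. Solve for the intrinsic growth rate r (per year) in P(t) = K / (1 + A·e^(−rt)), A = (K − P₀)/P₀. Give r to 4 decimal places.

A = (43600000 − 1040000)/1040000 = 40.92308
1670000 = 43600000/(1 + 40.92308·e^(−r·30)) → e^(−30r) = (26.10778 − 1)/40.92308 = 0.613536
r = −ln(0.613536)/30 = 0.48852/30

r ≈ 0.0163 per year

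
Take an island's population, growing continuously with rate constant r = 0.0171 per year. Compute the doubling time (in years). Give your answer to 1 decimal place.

doubling time ≈ 40.5 years

doubling time = ln(2) / |r| = 0.69315 / 0.0171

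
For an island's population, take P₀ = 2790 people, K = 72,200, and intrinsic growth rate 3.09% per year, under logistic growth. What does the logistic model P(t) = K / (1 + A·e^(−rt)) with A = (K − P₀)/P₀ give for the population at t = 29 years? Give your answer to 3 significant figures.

≈ 6,470 people

A = (72200 − 2790)/2790 = 24.87814
P(29) = 72200 / (1 + 24.87814·e^(−0.0309·29)) = 72200 / (1 + 24.87814·0.408158)
= 72200 / 11.15422 ≈ 6472.89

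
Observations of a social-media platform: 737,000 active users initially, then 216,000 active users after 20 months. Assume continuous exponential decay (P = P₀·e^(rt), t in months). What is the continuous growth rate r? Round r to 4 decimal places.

r ≈ -0.0614 per month

216000 = 737000 · e^(r·20)
e^(20r) = 216000/737000 = 0.29308
r = ln(0.29308) / 20 = -1.22731 / 20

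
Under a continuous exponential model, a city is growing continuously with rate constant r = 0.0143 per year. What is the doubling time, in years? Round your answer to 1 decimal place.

doubling time ≈ 48.5 years

doubling time = ln(2) / |r| = 0.69315 / 0.0143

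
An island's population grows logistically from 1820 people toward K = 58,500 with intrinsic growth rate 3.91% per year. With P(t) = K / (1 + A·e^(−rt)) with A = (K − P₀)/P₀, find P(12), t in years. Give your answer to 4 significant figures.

A = (58500 − 1820)/1820 = 31.14286
P(12) = 58500 / (1 + 31.14286·e^(−0.0391·12)) = 58500 / (1 + 31.14286·0.625502)
= 58500 / 20.47993 ≈ 2856.45

≈ 2,856 people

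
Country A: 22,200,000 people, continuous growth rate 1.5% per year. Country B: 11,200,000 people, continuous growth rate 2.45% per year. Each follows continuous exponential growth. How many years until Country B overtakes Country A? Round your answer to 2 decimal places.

t ≈ 72.02 years

22200000·e^(0.015t) = 11200000·e^(0.0245t)
22200000/11200000 = e^((0.0245 − 0.015)t) → ln(1.98214) = 0.0095·t
t = 0.68418 / 0.0095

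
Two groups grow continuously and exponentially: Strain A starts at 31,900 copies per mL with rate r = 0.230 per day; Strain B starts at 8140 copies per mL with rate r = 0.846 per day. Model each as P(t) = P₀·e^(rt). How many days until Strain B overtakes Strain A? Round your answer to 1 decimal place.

31900·e^(0.23t) = 8140·e^(0.846t)
31900/8140 = e^((0.846 − 0.23)t) → ln(3.91892) = 0.616·t
t = 1.36582 / 0.616

t ≈ 2.2 days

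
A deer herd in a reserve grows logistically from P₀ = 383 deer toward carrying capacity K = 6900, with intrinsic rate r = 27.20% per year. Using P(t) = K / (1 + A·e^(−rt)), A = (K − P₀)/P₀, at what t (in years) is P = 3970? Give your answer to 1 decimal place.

t ≈ 11.5 years

A = (6900 − 383)/383 = 17.01567
3970 = 6900/(1 + 17.01567·e^(−0.272t)) → 1 + 17.01567·e^(−0.272t) = 1.73804
e^(−0.272t) = 0.043374 → t = ln(23.05536)/0.272 = 3.1379/0.272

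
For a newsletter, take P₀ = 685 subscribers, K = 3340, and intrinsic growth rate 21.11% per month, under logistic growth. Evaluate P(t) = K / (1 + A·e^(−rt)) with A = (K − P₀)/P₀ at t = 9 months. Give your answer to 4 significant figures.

≈ 2,114 subscribers

A = (3340 − 685)/685 = 3.87591
P(9) = 3340 / (1 + 3.87591·e^(−0.2111·9)) = 3340 / (1 + 3.87591·0.149584)
= 3340 / 1.57977 ≈ 2114.23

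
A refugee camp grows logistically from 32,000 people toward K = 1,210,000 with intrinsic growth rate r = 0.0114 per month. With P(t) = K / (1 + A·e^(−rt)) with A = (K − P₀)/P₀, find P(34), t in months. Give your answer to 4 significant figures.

A = (1210000 − 32000)/32000 = 36.8125
P(34) = 1210000 / (1 + 36.8125·e^(−0.0114·34)) = 1210000 / (1 + 36.8125·0.678684)
= 1210000 / 25.98405 ≈ 46567.04

≈ 46,570 people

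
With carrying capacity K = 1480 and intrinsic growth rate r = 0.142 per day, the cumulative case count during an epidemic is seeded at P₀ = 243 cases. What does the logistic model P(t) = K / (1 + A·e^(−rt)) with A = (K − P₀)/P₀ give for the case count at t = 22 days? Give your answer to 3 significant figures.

A = (1480 − 243)/243 = 5.09053
P(22) = 1480 / (1 + 5.09053·e^(−0.142·22)) = 1480 / (1 + 5.09053·0.043981)
= 1480 / 1.22389 ≈ 1209.26

≈ 1,210 cases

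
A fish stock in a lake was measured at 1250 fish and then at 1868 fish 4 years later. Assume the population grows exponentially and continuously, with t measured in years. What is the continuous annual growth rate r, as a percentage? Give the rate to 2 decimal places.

1868 = 1250 · e^(r·4)
e^(4r) = 1868/1250 = 1.4944
r = ln(1.4944) / 4 = 0.40172 / 4

r ≈ 10.04% per year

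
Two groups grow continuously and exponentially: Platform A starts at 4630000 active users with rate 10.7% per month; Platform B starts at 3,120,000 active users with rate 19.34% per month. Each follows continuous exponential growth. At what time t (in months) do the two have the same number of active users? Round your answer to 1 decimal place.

t ≈ 4.6 months

4630000·e^(0.107t) = 3120000·e^(0.1934t)
4630000/3120000 = e^((0.1934 − 0.107)t) → ln(1.48397) = 0.0864·t
t = 0.39472 / 0.0864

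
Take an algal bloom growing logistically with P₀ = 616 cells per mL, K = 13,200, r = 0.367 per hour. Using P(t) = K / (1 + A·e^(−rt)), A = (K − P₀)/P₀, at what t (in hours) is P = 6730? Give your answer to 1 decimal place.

A = (13200 − 616)/616 = 20.42857
6730 = 13200/(1 + 20.42857·e^(−0.367t)) → 1 + 20.42857·e^(−0.367t) = 1.96137
e^(−0.367t) = 0.04706 → t = ln(21.2495)/0.367 = 3.05633/0.367

t ≈ 8.3 hours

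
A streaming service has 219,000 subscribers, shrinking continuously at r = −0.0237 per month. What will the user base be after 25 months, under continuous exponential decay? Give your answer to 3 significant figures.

P(25) = 219000 · e^(-0.0237·25) = 219000 · e^(-0.5925)
= 219000 · 0.55294 ≈ 121094.56

≈ 121,000 subscribers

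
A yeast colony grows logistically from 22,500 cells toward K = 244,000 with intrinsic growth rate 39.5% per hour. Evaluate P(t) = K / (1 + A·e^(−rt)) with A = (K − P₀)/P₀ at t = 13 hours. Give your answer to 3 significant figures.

A = (244000 − 22500)/22500 = 9.84444
P(13) = 244000 / (1 + 9.84444·e^(−0.395·13)) = 244000 / (1 + 9.84444·0.005887)
= 244000 / 1.05795 ≈ 230633.68

≈ 231,000 cells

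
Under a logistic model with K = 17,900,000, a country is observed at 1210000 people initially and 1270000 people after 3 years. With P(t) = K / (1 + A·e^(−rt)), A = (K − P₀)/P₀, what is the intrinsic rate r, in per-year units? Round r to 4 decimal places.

A = (17900000 − 1210000)/1210000 = 13.79339
1270000 = 17900000/(1 + 13.79339·e^(−r·3)) → e^(−3r) = (14.09449 − 1)/13.79339 = 0.949331
r = −ln(0.949331)/3 = 0.052/3

r ≈ 0.0173 per year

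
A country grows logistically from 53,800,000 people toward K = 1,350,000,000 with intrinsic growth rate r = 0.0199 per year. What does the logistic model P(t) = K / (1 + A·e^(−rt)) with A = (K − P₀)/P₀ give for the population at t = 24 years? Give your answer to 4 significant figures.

A = (1350000000 − 53800000)/53800000 = 24.09294
P(24) = 1350000000 / (1 + 24.09294·e^(−0.0199·24)) = 1350000000 / (1 + 24.09294·0.62027)
= 1350000000 / 15.94413 ≈ 84670648.39

≈ 84,670,000 people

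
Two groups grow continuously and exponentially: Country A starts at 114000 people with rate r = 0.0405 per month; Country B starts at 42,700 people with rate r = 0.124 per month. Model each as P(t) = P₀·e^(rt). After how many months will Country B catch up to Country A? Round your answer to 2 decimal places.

114000·e^(0.0405t) = 42700·e^(0.124t)
114000/42700 = e^((0.124 − 0.0405)t) → ln(2.66979) = 0.0835·t
t = 0.982 / 0.0835

t ≈ 11.76 months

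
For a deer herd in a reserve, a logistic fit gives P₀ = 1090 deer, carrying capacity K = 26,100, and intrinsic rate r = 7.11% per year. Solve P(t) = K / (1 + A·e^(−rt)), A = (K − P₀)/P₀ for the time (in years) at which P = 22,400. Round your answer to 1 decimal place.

A = (26100 − 1090)/1090 = 22.94495
22400 = 26100/(1 + 22.94495·e^(−0.0711t)) → 1 + 22.94495·e^(−0.0711t) = 1.16518
e^(−0.0711t) = 0.007199 → t = ln(138.90999)/0.0711 = 4.93383/0.0711

t ≈ 69.4 years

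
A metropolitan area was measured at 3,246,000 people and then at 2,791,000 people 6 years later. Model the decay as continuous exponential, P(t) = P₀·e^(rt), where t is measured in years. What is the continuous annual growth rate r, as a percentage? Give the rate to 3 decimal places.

r ≈ -2.517% per year

2791000 = 3246000 · e^(r·6)
e^(6r) = 2791000/3246000 = 0.85983
r = ln(0.85983) / 6 = -0.15102 / 6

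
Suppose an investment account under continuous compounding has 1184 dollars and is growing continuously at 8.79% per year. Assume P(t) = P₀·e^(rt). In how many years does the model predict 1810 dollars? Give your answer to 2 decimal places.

t ≈ 4.83 years

1810 = 1184 · e^(0.0879·t)
t = ln(1810/1184) / 0.0879 = ln(1.52872) / 0.0879 = 0.42443 / 0.0879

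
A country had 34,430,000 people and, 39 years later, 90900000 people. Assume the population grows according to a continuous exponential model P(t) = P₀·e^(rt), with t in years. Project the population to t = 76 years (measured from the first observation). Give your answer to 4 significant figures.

r = ln(90900000/34430000) / 39 ≈ 0.024893 per year
P(76) = 34430000 · e^(0.024893·76) = 34430000 · 6.63181 ≈ 228333089.74

≈ 228,300,000 people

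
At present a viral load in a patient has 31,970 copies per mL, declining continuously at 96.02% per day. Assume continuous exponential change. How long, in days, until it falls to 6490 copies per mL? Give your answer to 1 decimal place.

t ≈ 1.7 days

6490 = 31970 · e^(-0.9602·t)
t = ln(6490/31970) / -0.9602 = ln(0.203) / -0.9602 = -1.59454 / -0.9602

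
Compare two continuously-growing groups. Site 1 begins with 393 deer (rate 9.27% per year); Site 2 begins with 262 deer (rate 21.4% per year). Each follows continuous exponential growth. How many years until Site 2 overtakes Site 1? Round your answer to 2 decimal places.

t ≈ 3.34 years

393·e^(0.0927t) = 262·e^(0.214t)
393/262 = e^((0.214 − 0.0927)t) → ln(1.5) = 0.1213·t
t = 0.40547 / 0.1213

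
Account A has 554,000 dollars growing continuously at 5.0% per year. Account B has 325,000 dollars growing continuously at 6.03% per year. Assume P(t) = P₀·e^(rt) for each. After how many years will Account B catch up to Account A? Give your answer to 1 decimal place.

554000·e^(0.05t) = 325000·e^(0.0603t)
554000/325000 = e^((0.0603 − 0.05)t) → ln(1.70462) = 0.0103·t
t = 0.53334 / 0.0103

t ≈ 51.8 years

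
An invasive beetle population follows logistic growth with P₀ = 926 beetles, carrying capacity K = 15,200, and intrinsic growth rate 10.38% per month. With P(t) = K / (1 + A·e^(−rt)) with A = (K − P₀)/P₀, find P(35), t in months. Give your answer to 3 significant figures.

A = (15200 − 926)/926 = 15.41469
P(35) = 15200 / (1 + 15.41469·e^(−0.1038·35)) = 15200 / (1 + 15.41469·0.026437)
= 15200 / 1.40751 ≈ 10799.18

≈ 10,800 beetles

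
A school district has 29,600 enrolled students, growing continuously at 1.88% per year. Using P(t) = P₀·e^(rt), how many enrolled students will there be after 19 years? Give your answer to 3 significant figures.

P(19) = 29600 · e^(0.0188·19) = 29600 · e^(0.3572)
= 29600 · 1.42932 ≈ 42307.92

≈ 42,300 enrolled students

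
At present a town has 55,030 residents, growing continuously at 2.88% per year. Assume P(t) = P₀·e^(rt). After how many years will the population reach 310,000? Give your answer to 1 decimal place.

310000 = 55030 · e^(0.0288·t)
t = ln(310000/55030) / 0.0288 = ln(5.63329) / 0.0288 = 1.72869 / 0.0288

t ≈ 60.0 years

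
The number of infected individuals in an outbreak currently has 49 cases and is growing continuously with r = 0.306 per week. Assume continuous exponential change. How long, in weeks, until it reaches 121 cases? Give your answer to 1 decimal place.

t ≈ 3.0 weeks

121 = 49 · e^(0.306·t)
t = ln(121/49) / 0.306 = ln(2.46939) / 0.306 = 0.90397 / 0.306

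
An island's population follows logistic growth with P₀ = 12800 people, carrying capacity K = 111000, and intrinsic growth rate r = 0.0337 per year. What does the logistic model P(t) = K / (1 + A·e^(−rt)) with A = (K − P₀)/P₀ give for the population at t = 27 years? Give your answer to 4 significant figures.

A = (111000 − 12800)/12800 = 7.67188
P(27) = 111000 / (1 + 7.67188·e^(−0.0337·27)) = 111000 / (1 + 7.67188·0.402564)
= 111000 / 4.08842 ≈ 27149.82

≈ 27,150 people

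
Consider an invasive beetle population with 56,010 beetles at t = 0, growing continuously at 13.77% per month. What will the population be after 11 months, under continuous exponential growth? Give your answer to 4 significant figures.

≈ 254,700 beetles

P(11) = 56010 · e^(0.1377·11) = 56010 · e^(1.5147)
= 56010 · 4.54806 ≈ 254736.64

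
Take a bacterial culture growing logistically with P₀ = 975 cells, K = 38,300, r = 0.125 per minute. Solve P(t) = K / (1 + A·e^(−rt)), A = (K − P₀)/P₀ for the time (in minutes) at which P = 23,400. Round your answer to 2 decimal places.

A = (38300 − 975)/975 = 38.28205
23400 = 38300/(1 + 38.28205·e^(−0.125t)) → 1 + 38.28205·e^(−0.125t) = 1.63675
e^(−0.125t) = 0.016633 → t = ln(60.12081)/0.125 = 4.09636/0.125

t ≈ 32.77 minutes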